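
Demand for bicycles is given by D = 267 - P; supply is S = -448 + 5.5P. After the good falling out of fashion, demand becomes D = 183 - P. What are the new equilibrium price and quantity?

Original equilibrium: P* = 110, Q* = 157.
New equilibrium: 183 - P = -448 + 5.5P, so 631 = 6.5P and P' = 1262/13; Q' = 183 − 1(1262/13) = 1117/13.

P' = 1262/13, Q' = 1117/13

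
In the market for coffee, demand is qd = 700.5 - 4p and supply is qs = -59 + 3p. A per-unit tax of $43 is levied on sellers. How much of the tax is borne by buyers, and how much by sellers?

Buyers bear 129/7, sellers bear 172/7

Pre-tax equilibrium: p* = 108.5, q* = 266.5.
Tax on sellers shifts supply to qs = -59 + 3(p − 43) = -188 + 3p.
700.5 - 4p = -188 + 3p gives buyer price pb = 1777/14; sellers receive ps = 1777/14 − 43 = 1175/14.
New quantity: q = 700.5 − 4(1777/14) = 2699/14.
Buyer burden = 1777/14 − 108.5 = 129/7; seller burden = 108.5 − 1175/14 = 172/7.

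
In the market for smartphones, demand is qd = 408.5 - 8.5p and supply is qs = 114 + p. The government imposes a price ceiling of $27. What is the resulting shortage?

Equilibrium price would be p* = 31, so the ceiling at 27 binds.
At p = 27: qd = 408.5 − 8.5(27) = 179, qs = 114 + 1(27) = 141.
Shortage = 179 − 141 = 38.

Shortage = 38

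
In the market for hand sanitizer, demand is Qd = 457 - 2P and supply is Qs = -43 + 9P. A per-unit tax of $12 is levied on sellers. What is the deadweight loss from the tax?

Pre-tax equilibrium: P* = 500/11, Q* = 4027/11.
Tax on sellers shifts supply to Qs = -43 + 9(P − 12) = -151 + 9P.
457 - 2P = -151 + 9P gives buyer price Pb = 608/11; sellers receive Ps = 608/11 − 12 = 476/11.
New quantity: Q = 457 − 2(608/11) = 3811/11.
DWL = ½ × 12 × (4027/11 − 3811/11) = 1296/11.

Deadweight loss = 1296/11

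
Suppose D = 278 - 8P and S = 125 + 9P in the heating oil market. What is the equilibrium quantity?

Q* = 206

Set D = S: 278 - 8P = 125 + 9P.
153 = 17P, so P* = 9.
Q* = 278 − 8(9) = 206.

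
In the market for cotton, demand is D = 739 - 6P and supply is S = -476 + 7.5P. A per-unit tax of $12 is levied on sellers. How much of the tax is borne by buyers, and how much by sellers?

Buyers bear 20/3, sellers bear 16/3

Pre-tax equilibrium: P* = 90, Q* = 199.
Tax on sellers shifts supply to S = -476 + 7.5(P − 12) = -566 + 7.5P.
739 - 6P = -566 + 7.5P gives buyer price Pb = 290/3; sellers receive Ps = 290/3 − 12 = 254/3.
New quantity: Q = 739 − 6(290/3) = 159.
Buyer burden = 290/3 − 90 = 20/3; seller burden = 90 − 254/3 = 16/3.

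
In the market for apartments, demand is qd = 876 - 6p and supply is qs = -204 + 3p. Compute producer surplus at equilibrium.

Producer surplus = 4056

Equilibrium: 876 - 6p = -204 + 3p gives p* = 120, q* = 156.
Supply starts at p = 68 (where qs = 0).
PS = ½(120 − 68)(156) = 4056.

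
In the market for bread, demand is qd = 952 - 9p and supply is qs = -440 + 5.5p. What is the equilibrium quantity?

Set qd = qs: 952 - 9p = -440 + 5.5p.
1392 = 14.5p, so p* = 96.
q* = 952 − 9(96) = 88.

q* = 88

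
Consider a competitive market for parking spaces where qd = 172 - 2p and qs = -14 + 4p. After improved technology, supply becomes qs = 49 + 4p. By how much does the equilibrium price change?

Original equilibrium: p* = 31, q* = 110.
New equilibrium: 172 - 2p = 49 + 4p, so 123 = 6p and p' = 20.5; q' = 172 − 2(20.5) = 131.
Change in price: 20.5 − 31 = -10.5.

Δp = -10.5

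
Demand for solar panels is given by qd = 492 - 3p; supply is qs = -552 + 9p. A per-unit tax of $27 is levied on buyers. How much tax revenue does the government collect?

Tax revenue = 4596.75

Pre-tax equilibrium: p* = 87, q* = 231.
Tax on buyers shifts demand to qd = 492 − 3(p + 27) = 411 - 3p.
411 - 3p = -552 + 9p gives seller price ps = 80.25; buyers pay pb = 80.25 + 27 = 107.25.
New quantity: q = 492 − 3(107.25) = 170.25.
Revenue = 27 × 170.25 = 4596.75.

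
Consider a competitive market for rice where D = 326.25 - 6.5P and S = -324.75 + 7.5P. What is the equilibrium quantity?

Q* = 24

Set D = S: 326.25 - 6.5P = -324.75 + 7.5P.
651 = 14P, so P* = 46.5.
Q* = 326.25 − 6.5(46.5) = 24.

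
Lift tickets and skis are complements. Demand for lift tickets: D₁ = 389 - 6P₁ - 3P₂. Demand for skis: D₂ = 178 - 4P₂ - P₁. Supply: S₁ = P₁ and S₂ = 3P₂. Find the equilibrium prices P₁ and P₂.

P₁ = 2189/46, P₂ = 857/46

Market 1: 389 - 6P₁ - 3P₂ = P₁ → 7P₁ + 3P₂ = 389.
Market 2: 7P₂ + P₁ = 178.
Eliminating P₂: 7×(1) − 3×(2) gives 46P₁ = 2189, so P₁ = 2189/46.
Back-substitute into (2): P₂ = (178 − 1×2189/46) / 7 = 857/46.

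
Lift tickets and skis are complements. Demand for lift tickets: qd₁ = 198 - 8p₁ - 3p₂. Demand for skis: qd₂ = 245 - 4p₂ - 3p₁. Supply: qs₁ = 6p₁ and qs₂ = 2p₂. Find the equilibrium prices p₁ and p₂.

p₁ = 6.04, p₂ = 2836/75

Market 1: 198 - 8p₁ - 3p₂ = 6p₁ → 14p₁ + 3p₂ = 198.
Market 2: 6p₂ + 3p₁ = 245.
Eliminating p₂: 6×(1) − 3×(2) gives 75p₁ = 453, so p₁ = 6.04.
Back-substitute into (2): p₂ = (245 − 3×6.04) / 6 = 2836/75.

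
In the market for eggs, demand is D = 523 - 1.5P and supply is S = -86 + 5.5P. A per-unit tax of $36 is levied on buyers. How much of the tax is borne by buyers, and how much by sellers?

Buyers bear 198/7, sellers bear 54/7

Pre-tax equilibrium: P* = 87, Q* = 392.5.
Tax on buyers shifts demand to D = 523 − 1.5(P + 36) = 469 - 1.5P.
469 - 1.5P = -86 + 5.5P gives seller price Ps = 555/7; buyers pay Pb = 555/7 + 36 = 807/7.
New quantity: Q = 523 − 1.5(807/7) = 4901/14.
Buyer burden = 807/7 − 87 = 198/7; seller burden = 87 − 555/7 = 54/7.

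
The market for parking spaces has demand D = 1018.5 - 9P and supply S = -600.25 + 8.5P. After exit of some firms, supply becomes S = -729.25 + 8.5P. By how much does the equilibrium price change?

Original equilibrium: P* = 92.5, Q* = 186.
New equilibrium: 1018.5 - 9P = -729.25 + 8.5P, so 1747.75 = 17.5P and P' = 6991/70; Q' = 1018.5 − 9(6991/70) = 4188/35.
Change in price: 6991/70 − 92.5 = 258/35.

ΔP = 258/35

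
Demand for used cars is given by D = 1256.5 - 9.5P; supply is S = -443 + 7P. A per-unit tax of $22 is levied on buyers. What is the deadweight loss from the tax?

Deadweight loss = 2926/3

Pre-tax equilibrium: P* = 103, Q* = 278.
Tax on buyers shifts demand to D = 1256.5 − 9.5(P + 22) = 1047.5 - 9.5P.
1047.5 - 9.5P = -443 + 7P gives seller price Ps = 271/3; buyers pay Pb = 271/3 + 22 = 337/3.
New quantity: Q = 1256.5 − 9.5(337/3) = 568/3.
DWL = ½ × 22 × (278 − 568/3) = 2926/3.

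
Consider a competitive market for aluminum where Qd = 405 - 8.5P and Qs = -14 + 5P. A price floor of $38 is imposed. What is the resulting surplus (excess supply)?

Equilibrium price would be P* = 838/27, so the floor at 38 binds.
At P = 38: Qd = 82, Qs = 176.
Surplus = 176 − 82 = 94.

Surplus = 94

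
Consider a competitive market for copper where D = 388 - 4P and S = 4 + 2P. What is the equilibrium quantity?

Set D = S: 388 - 4P = 4 + 2P.
384 = 6P, so P* = 64.
Q* = 388 − 4(64) = 132.

Q* = 132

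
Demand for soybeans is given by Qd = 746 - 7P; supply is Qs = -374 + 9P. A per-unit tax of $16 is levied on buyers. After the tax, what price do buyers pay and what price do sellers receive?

Pre-tax equilibrium: P* = 70, Q* = 256.
Tax on buyers shifts demand to Qd = 746 − 7(P + 16) = 634 - 7P.
634 - 7P = -374 + 9P gives seller price Ps = 63; buyers pay Pb = 63 + 16 = 79.
New quantity: Q = 746 − 7(79) = 193.

Buyers pay $79, sellers receive $63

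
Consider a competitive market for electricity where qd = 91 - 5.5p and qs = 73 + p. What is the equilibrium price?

p* = 36/13

Set qd = qs: 91 - 5.5p = 73 + p.
18 = 6.5p, so p* = 36/13.
q* = 91 − 5.5(36/13) = 985/13.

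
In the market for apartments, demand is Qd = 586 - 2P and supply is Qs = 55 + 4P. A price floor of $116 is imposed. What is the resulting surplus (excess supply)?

Surplus = 165

Equilibrium price would be P* = 88.5, so the floor at 116 binds.
At P = 116: Qd = 354, Qs = 519.
Surplus = 519 − 354 = 165.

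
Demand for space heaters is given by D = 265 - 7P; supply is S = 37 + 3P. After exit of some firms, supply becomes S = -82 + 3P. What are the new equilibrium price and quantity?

P' = 34.7, Q' = 22.1

Original equilibrium: P* = 22.8, Q* = 105.4.
New equilibrium: 265 - 7P = -82 + 3P, so 347 = 10P and P' = 34.7; Q' = 265 − 7(34.7) = 22.1.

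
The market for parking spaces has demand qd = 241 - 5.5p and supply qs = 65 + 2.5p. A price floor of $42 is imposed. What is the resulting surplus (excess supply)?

Equilibrium price would be p* = 22, so the floor at 42 binds.
At p = 42: qd = 10, qs = 170.
Surplus = 170 − 10 = 160.

Surplus = 160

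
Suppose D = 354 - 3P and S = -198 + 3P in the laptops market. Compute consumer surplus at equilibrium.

Equilibrium: 354 - 3P = -198 + 3P gives P* = 92, Q* = 78.
Demand choke price (D = 0): P = 118.
CS = ½(118 − 92)(78) = 1014.

Consumer surplus = 1014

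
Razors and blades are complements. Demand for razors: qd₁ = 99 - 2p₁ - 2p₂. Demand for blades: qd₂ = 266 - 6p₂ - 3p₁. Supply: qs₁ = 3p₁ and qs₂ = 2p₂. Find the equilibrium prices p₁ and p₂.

Market 1: 99 - 2p₁ - 2p₂ = 3p₁ → 5p₁ + 2p₂ = 99.
Market 2: 8p₂ + 3p₁ = 266.
Eliminating p₂: 8×(1) − 2×(2) gives 34p₁ = 260, so p₁ = 130/17.
Back-substitute into (2): p₂ = (266 − 3×130/17) / 8 = 1033/34.

p₁ = 130/17, p₂ = 1033/34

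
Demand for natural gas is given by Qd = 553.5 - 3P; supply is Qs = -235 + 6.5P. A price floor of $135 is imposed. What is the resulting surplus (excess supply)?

Equilibrium price would be P* = 83, so the floor at 135 binds.
At P = 135: Qd = 148.5, Qs = 642.5.
Surplus = 642.5 − 148.5 = 494.

Surplus = 494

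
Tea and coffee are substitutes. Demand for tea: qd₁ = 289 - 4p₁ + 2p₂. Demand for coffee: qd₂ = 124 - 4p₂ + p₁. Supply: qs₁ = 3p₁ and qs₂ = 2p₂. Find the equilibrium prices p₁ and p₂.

Market 1: 289 - 4p₁ + 2p₂ = 3p₁ → 7p₁ - 2p₂ = 289.
Market 2: 6p₂ - p₁ = 124.
Eliminating p₂: 6×(1) + 2×(2) gives 40p₁ = 1982, so p₁ = 49.55.
Back-substitute into (2): p₂ = (124 + 1×49.55) / 6 = 28.925.

p₁ = 49.55, p₂ = 28.925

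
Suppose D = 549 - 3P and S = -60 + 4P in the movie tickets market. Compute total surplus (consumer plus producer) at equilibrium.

Equilibrium: 549 - 3P = -60 + 4P gives P* = 87, Q* = 288.
Demand choke price: P = 183; supply starts at P = 15.
CS = ½(183 − 87)(288) = 13824; PS = ½(87 − 15)(288) = 10368.

Total surplus = 24192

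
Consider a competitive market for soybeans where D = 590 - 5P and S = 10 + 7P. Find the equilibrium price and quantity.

P* = 145/3, Q* = 1045/3

Set D = S: 590 - 5P = 10 + 7P.
580 = 12P, so P* = 145/3.
Q* = 590 − 5(145/3) = 1045/3.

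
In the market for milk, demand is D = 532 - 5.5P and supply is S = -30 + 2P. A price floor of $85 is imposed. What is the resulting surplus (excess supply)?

Equilibrium price would be P* = 1124/15, so the floor at 85 binds.
At P = 85: D = 64.5, S = 140.
Surplus = 140 − 64.5 = 75.5.

Surplus = 75.5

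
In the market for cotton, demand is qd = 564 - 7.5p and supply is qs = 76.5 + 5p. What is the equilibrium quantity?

q* = 271.5

Set qd = qs: 564 - 7.5p = 76.5 + 5p.
487.5 = 12.5p, so p* = 39.
q* = 564 − 7.5(39) = 271.5.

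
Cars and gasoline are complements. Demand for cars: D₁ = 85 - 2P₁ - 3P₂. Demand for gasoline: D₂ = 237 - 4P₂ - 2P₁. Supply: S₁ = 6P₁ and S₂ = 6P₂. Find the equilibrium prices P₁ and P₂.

P₁ = 139/74, P₂ = 863/37

Market 1: 85 - 2P₁ - 3P₂ = 6P₁ → 8P₁ + 3P₂ = 85.
Market 2: 10P₂ + 2P₁ = 237.
Eliminating P₂: 10×(1) − 3×(2) gives 74P₁ = 139, so P₁ = 139/74.
Back-substitute into (2): P₂ = (237 − 2×139/74) / 10 = 863/37.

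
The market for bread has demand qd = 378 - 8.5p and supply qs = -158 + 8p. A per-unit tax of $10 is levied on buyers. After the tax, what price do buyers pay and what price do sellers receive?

Pre-tax equilibrium: p* = 1072/33, q* = 3362/33.
Tax on buyers shifts demand to qd = 378 − 8.5(p + 10) = 293 - 8.5p.
293 - 8.5p = -158 + 8p gives seller price ps = 82/3; buyers pay pb = 82/3 + 10 = 112/3.
New quantity: q = 378 − 8.5(112/3) = 182/3.

Buyers pay 112/3, sellers receive 82/3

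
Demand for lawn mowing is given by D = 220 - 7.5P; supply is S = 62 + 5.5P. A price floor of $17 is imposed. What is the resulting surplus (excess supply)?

Equilibrium price would be P* = 158/13, so the floor at 17 binds.
At P = 17: D = 92.5, S = 155.5.
Surplus = 155.5 − 92.5 = 63.

Surplus = 63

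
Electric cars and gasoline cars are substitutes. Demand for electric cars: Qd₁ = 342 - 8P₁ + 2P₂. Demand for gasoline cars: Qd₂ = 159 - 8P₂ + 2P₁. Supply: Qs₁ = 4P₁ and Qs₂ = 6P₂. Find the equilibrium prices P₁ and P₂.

P₁ = 2553/82, P₂ = 648/41

Market 1: 342 - 8P₁ + 2P₂ = 4P₁ → 12P₁ - 2P₂ = 342.
Market 2: 14P₂ - 2P₁ = 159.
Eliminating P₂: 14×(1) + 2×(2) gives 164P₁ = 5106, so P₁ = 2553/82.
Back-substitute into (2): P₂ = (159 + 2×2553/82) / 14 = 648/41.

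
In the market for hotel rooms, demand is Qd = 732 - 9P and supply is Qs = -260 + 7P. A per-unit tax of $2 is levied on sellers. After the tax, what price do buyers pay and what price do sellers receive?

Pre-tax equilibrium: P* = 62, Q* = 174.
Tax on sellers shifts supply to Qs = -260 + 7(P − 2) = -274 + 7P.
732 - 9P = -274 + 7P gives buyer price Pb = 62.875; sellers receive Ps = 62.875 − 2 = 60.875.
New quantity: Q = 732 − 9(62.875) = 166.125.

Buyers pay $62.875, sellers receive $60.875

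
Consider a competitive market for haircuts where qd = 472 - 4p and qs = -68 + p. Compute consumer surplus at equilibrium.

Consumer surplus = 200

Equilibrium: 472 - 4p = -68 + p gives p* = 108, q* = 40.
Demand choke price (qd = 0): p = 118.
CS = ½(118 − 108)(40) = 200.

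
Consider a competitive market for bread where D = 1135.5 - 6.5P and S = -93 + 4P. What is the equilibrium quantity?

Set D = S: 1135.5 - 6.5P = -93 + 4P.
1228.5 = 10.5P, so P* = 117.
Q* = 1135.5 − 6.5(117) = 375.

Q* = 375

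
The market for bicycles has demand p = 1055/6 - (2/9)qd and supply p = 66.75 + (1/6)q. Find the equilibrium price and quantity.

p* = 113.5, q* = 280.5

Set the two price expressions equal: 1055/6 - (2/9)q = 66.75 + (1/6)q.
1309/12 = (7/18)q, so q* = 280.5.
p* = 1055/6 − (2/9)(280.5) = 113.5.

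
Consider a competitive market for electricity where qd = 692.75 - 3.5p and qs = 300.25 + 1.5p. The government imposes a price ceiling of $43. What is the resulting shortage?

Shortage = 177.5

Equilibrium price would be p* = 78.5, so the ceiling at 43 binds.
At p = 43: qd = 692.75 − 3.5(43) = 542.25, qs = 300.25 + 1.5(43) = 364.75.
Shortage = 542.25 − 364.75 = 177.5.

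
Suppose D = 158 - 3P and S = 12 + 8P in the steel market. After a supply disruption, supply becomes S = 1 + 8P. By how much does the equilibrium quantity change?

Original equilibrium: P* = 146/11, Q* = 1300/11.
New equilibrium: 158 - 3P = 1 + 8P, so 157 = 11P and P' = 157/11; Q' = 158 − 3(157/11) = 1267/11.
Change in quantity: 1267/11 − 1300/11 = -3.

ΔQ = -3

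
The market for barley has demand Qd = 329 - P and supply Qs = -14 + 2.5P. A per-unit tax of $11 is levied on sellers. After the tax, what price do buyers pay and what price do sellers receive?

Pre-tax equilibrium: P* = 98, Q* = 231.
Tax on sellers shifts supply to Qs = -14 + 2.5(P − 11) = -41.5 + 2.5P.
329 - P = -41.5 + 2.5P gives buyer price Pb = 741/7; sellers receive Ps = 741/7 − 11 = 664/7.
New quantity: Q = 329 − 1(741/7) = 1562/7.

Buyers pay 741/7, sellers receive 664/7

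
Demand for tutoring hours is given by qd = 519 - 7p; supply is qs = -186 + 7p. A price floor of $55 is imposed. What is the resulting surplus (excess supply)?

Surplus = 65

Equilibrium price would be p* = 705/14, so the floor at 55 binds.
At p = 55: qd = 134, qs = 199.
Surplus = 199 − 134 = 65.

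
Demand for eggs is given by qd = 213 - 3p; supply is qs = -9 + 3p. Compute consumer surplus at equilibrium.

Equilibrium: 213 - 3p = -9 + 3p gives p* = 37, q* = 102.
Demand choke price (qd = 0): p = 71.
CS = ½(71 − 37)(102) = 1734.

Consumer surplus = 1734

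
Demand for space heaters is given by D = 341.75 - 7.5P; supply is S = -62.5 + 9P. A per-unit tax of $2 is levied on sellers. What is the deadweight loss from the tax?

Pre-tax equilibrium: P* = 24.5, Q* = 158.
Tax on sellers shifts supply to S = -62.5 + 9(P − 2) = -80.5 + 9P.
341.75 - 7.5P = -80.5 + 9P gives buyer price Pb = 563/22; sellers receive Ps = 563/22 − 2 = 519/22.
New quantity: Q = 341.75 − 7.5(563/22) = 1648/11.
DWL = ½ × 2 × (158 − 1648/11) = 90/11.

Deadweight loss = 90/11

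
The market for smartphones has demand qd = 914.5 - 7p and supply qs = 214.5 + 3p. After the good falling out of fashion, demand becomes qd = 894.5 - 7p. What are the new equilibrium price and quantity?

p' = 68, q' = 418.5

Original equilibrium: p* = 70, q* = 424.5.
New equilibrium: 894.5 - 7p = 214.5 + 3p, so 680 = 10p and p' = 68; q' = 894.5 − 7(68) = 418.5.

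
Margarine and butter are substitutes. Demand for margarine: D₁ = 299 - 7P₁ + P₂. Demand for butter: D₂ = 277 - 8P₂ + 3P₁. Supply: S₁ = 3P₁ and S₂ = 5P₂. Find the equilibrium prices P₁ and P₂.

P₁ = 4164/127, P₂ = 3667/127

Market 1: 299 - 7P₁ + P₂ = 3P₁ → 10P₁ - P₂ = 299.
Market 2: 13P₂ - 3P₁ = 277.
Eliminating P₂: 13×(1) + 1×(2) gives 127P₁ = 4164, so P₁ = 4164/127.
Back-substitute into (2): P₂ = (277 + 3×4164/127) / 13 = 3667/127.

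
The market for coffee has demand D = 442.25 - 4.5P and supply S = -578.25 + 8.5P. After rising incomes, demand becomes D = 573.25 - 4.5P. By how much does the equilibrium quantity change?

ΔQ = 2227/26

Original equilibrium: P* = 78.5, Q* = 89.
New equilibrium: 573.25 - 4.5P = -578.25 + 8.5P, so 1151.5 = 13P and P' = 2303/26; Q' = 573.25 − 4.5(2303/26) = 4541/26.
Change in quantity: 4541/26 − 89 = 2227/26.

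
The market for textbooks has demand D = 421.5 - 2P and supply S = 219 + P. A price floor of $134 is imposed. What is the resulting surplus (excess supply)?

Equilibrium price would be P* = 67.5, so the floor at 134 binds.
At P = 134: D = 153.5, S = 353.
Surplus = 353 − 153.5 = 199.5.

Surplus = 199.5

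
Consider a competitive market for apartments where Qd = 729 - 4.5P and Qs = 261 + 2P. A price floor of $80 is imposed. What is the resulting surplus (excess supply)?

Surplus = 52

Equilibrium price would be P* = 72, so the floor at 80 binds.
At P = 80: Qd = 369, Qs = 421.
Surplus = 421 − 369 = 52.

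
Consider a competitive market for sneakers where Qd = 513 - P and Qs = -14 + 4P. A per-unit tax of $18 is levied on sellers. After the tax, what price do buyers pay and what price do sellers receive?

Pre-tax equilibrium: P* = 105.4, Q* = 407.6.
Tax on sellers shifts supply to Qs = -14 + 4(P − 18) = -86 + 4P.
513 - P = -86 + 4P gives buyer price Pb = 119.8; sellers receive Ps = 119.8 − 18 = 101.8.
New quantity: Q = 513 − 1(119.8) = 393.2.

Buyers pay $119.8, sellers receive $101.8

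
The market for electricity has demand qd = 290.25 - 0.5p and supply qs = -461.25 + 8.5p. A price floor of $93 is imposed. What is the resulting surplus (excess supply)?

Surplus = 85.5

Equilibrium price would be p* = 83.5, so the floor at 93 binds.
At p = 93: qd = 243.75, qs = 329.25.
Surplus = 329.25 − 243.75 = 85.5.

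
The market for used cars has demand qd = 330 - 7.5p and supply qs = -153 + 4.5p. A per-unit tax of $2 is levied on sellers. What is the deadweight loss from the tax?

Pre-tax equilibrium: p* = 40.25, q* = 28.125.
Tax on sellers shifts supply to qs = -153 + 4.5(p − 2) = -162 + 4.5p.
330 - 7.5p = -162 + 4.5p gives buyer price pb = 41; sellers receive ps = 41 − 2 = 39.
New quantity: q = 330 − 7.5(41) = 22.5.
DWL = ½ × 2 × (28.125 − 22.5) = 5.625.

Deadweight loss = 5.625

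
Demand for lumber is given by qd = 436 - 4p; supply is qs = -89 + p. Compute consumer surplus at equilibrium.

Consumer surplus = 32

Equilibrium: 436 - 4p = -89 + p gives p* = 105, q* = 16.
Demand choke price (qd = 0): p = 109.
CS = ½(109 − 105)(16) = 32.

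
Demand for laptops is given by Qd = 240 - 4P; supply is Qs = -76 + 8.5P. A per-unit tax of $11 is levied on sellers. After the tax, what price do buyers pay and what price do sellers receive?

Pre-tax equilibrium: P* = 25.28, Q* = 138.88.
Tax on sellers shifts supply to Qs = -76 + 8.5(P − 11) = -169.5 + 8.5P.
240 - 4P = -169.5 + 8.5P gives buyer price Pb = 32.76; sellers receive Ps = 32.76 − 11 = 21.76.
New quantity: Q = 240 − 4(32.76) = 108.96.

Buyers pay $32.76, sellers receive $21.76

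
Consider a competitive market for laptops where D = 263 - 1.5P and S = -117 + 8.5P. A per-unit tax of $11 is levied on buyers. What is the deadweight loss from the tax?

Pre-tax equilibrium: P* = 38, Q* = 206.
Tax on buyers shifts demand to D = 263 − 1.5(P + 11) = 246.5 - 1.5P.
246.5 - 1.5P = -117 + 8.5P gives seller price Ps = 36.35; buyers pay Pb = 36.35 + 11 = 47.35.
New quantity: Q = 263 − 1.5(47.35) = 191.975.
DWL = ½ × 11 × (206 − 191.975) = 77.1375.

Deadweight loss = 77.1375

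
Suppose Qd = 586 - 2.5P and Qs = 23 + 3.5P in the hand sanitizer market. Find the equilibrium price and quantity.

Set Qd = Qs: 586 - 2.5P = 23 + 3.5P.
563 = 6P, so P* = 563/6.
Q* = 586 − 2.5(563/6) = 4217/12.

P* = 563/6, Q* = 4217/12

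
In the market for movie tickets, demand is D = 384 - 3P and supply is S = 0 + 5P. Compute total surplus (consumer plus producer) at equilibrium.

Equilibrium: 384 - 3P = 0 + 5P gives P* = 48, Q* = 240.
Demand choke price: P = 128; supply starts at P = 0.
CS = ½(128 − 48)(240) = 9600; PS = ½(48 − 0)(240) = 5760.

Total surplus = 15360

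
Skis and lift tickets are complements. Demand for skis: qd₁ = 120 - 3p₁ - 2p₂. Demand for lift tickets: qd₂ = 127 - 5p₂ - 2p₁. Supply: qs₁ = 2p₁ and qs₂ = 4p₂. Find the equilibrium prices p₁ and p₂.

Market 1: 120 - 3p₁ - 2p₂ = 2p₁ → 5p₁ + 2p₂ = 120.
Market 2: 9p₂ + 2p₁ = 127.
Eliminating p₂: 9×(1) − 2×(2) gives 41p₁ = 826, so p₁ = 826/41.
Back-substitute into (2): p₂ = (127 − 2×826/41) / 9 = 395/41.

p₁ = 826/41, p₂ = 395/41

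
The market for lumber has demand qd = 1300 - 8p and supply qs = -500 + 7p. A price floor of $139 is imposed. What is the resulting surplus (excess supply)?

Equilibrium price would be p* = 120, so the floor at 139 binds.
At p = 139: qd = 188, qs = 473.
Surplus = 473 − 188 = 285.

Surplus = 285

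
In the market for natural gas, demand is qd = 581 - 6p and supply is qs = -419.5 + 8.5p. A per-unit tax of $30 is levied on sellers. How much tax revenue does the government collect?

Pre-tax equilibrium: p* = 69, q* = 167.
Tax on sellers shifts supply to qs = -419.5 + 8.5(p − 30) = -674.5 + 8.5p.
581 - 6p = -674.5 + 8.5p gives buyer price pb = 2511/29; sellers receive ps = 2511/29 − 30 = 1641/29.
New quantity: q = 581 − 6(2511/29) = 1783/29.
Revenue = 30 × 1783/29 = 53490/29.

Tax revenue = 53490/29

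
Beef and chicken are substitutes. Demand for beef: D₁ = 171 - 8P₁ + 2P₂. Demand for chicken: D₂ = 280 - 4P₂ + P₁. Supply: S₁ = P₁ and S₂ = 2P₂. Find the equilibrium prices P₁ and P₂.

Market 1: 171 - 8P₁ + 2P₂ = P₁ → 9P₁ - 2P₂ = 171.
Market 2: 6P₂ - P₁ = 280.
Eliminating P₂: 6×(1) + 2×(2) gives 52P₁ = 1586, so P₁ = 30.5.
Back-substitute into (2): P₂ = (280 + 1×30.5) / 6 = 51.75.

P₁ = 30.5, P₂ = 51.75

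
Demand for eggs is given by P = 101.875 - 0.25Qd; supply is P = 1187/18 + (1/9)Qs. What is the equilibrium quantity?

Set the two price expressions equal: 101.875 - 0.25Q = 1187/18 + (1/9)Q.
2587/72 = (13/36)Q, so Q* = 99.5.
P* = 101.875 − (0.25)(99.5) = 77.

Q* = 99.5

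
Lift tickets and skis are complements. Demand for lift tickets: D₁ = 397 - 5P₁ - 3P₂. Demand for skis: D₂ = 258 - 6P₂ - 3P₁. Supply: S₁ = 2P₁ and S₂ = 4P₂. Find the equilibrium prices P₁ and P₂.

P₁ = 3196/61, P₂ = 615/61

Market 1: 397 - 5P₁ - 3P₂ = 2P₁ → 7P₁ + 3P₂ = 397.
Market 2: 10P₂ + 3P₁ = 258.
Eliminating P₂: 10×(1) − 3×(2) gives 61P₁ = 3196, so P₁ = 3196/61.
Back-substitute into (2): P₂ = (258 − 3×3196/61) / 10 = 615/61.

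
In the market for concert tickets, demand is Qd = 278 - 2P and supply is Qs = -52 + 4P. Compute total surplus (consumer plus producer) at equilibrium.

Equilibrium: 278 - 2P = -52 + 4P gives P* = 55, Q* = 168.
Demand choke price: P = 139; supply starts at P = 13.
CS = ½(139 − 55)(168) = 7056; PS = ½(55 − 13)(168) = 3528.

Total surplus = 10584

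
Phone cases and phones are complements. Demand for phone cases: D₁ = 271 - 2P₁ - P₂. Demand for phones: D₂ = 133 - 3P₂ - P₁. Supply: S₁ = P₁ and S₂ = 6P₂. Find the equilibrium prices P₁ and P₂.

P₁ = 1153/13, P₂ = 64/13

Market 1: 271 - 2P₁ - P₂ = P₁ → 3P₁ + P₂ = 271.
Market 2: 9P₂ + P₁ = 133.
Eliminating P₂: 9×(1) − 1×(2) gives 26P₁ = 2306, so P₁ = 1153/13.
Back-substitute into (2): P₂ = (133 − 1×1153/13) / 9 = 64/13.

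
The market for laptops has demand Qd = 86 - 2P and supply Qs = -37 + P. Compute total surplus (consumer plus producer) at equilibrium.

Equilibrium: 86 - 2P = -37 + P gives P* = 41, Q* = 4.
Demand choke price: P = 43; supply starts at P = 37.
CS = ½(43 − 41)(4) = 4; PS = ½(41 − 37)(4) = 8.

Total surplus = 12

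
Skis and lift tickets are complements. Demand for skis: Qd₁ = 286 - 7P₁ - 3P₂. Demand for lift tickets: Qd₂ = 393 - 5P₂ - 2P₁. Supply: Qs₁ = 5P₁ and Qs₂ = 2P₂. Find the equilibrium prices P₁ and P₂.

P₁ = 823/78, P₂ = 2072/39

Market 1: 286 - 7P₁ - 3P₂ = 5P₁ → 12P₁ + 3P₂ = 286.
Market 2: 7P₂ + 2P₁ = 393.
Eliminating P₂: 7×(1) − 3×(2) gives 78P₁ = 823, so P₁ = 823/78.
Back-substitute into (2): P₂ = (393 − 2×823/78) / 7 = 2072/39.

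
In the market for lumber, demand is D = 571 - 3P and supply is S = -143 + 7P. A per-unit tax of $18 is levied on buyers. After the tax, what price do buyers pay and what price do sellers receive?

Buyers pay $84, sellers receive $66

Pre-tax equilibrium: P* = 71.4, Q* = 356.8.
Tax on buyers shifts demand to D = 571 − 3(P + 18) = 517 - 3P.
517 - 3P = -143 + 7P gives seller price Ps = 66; buyers pay Pb = 66 + 18 = 84.
New quantity: Q = 571 − 3(84) = 319.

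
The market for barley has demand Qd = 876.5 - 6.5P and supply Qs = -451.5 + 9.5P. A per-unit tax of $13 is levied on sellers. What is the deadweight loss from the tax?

Deadweight loss = 326.1171875

Pre-tax equilibrium: P* = 83, Q* = 337.
Tax on sellers shifts supply to Qs = -451.5 + 9.5(P − 13) = -575 + 9.5P.
876.5 - 6.5P = -575 + 9.5P gives buyer price Pb = 90.71875; sellers receive Ps = 90.71875 − 13 = 77.71875.
New quantity: Q = 876.5 − 6.5(90.71875) = 286.828125.
DWL = ½ × 13 × (337 − 286.828125) = 326.1171875.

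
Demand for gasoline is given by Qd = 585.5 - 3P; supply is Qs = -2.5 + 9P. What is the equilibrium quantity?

Set Qd = Qs: 585.5 - 3P = -2.5 + 9P.
588 = 12P, so P* = 49.
Q* = 585.5 − 3(49) = 438.5.

Q* = 438.5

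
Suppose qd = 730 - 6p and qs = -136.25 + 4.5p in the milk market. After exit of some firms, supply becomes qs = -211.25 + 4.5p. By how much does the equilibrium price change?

Δp = 50/7

Original equilibrium: p* = 82.5, q* = 235.
New equilibrium: 730 - 6p = -211.25 + 4.5p, so 941.25 = 10.5p and p' = 1255/14; q' = 730 − 6(1255/14) = 1345/7.
Change in price: 1255/14 − 82.5 = 50/7.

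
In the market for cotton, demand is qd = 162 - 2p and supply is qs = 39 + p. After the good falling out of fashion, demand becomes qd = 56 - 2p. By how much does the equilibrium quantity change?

Δq = -106/3

Original equilibrium: p* = 41, q* = 80.
New equilibrium: 56 - 2p = 39 + p, so 17 = 3p and p' = 17/3; q' = 56 − 2(17/3) = 134/3.
Change in quantity: 134/3 − 80 = -106/3.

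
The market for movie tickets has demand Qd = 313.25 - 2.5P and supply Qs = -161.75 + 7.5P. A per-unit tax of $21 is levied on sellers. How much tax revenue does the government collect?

Pre-tax equilibrium: P* = 47.5, Q* = 194.5.
Tax on sellers shifts supply to Qs = -161.75 + 7.5(P − 21) = -319.25 + 7.5P.
313.25 - 2.5P = -319.25 + 7.5P gives buyer price Pb = 63.25; sellers receive Ps = 63.25 − 21 = 42.25.
New quantity: Q = 313.25 − 2.5(63.25) = 155.125.
Revenue = 21 × 155.125 = 3257.625.

Tax revenue = 3257.625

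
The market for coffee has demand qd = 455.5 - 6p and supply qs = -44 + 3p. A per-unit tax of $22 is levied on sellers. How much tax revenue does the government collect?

Tax revenue = 1727

Pre-tax equilibrium: p* = 55.5, q* = 122.5.
Tax on sellers shifts supply to qs = -44 + 3(p − 22) = -110 + 3p.
455.5 - 6p = -110 + 3p gives buyer price pb = 377/6; sellers receive ps = 377/6 − 22 = 245/6.
New quantity: q = 455.5 − 6(377/6) = 78.5.
Revenue = 22 × 78.5 = 1727.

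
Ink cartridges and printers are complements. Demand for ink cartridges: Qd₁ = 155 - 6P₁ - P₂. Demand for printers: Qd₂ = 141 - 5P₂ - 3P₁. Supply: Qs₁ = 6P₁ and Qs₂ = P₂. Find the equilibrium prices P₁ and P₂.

Market 1: 155 - 6P₁ - P₂ = 6P₁ → 12P₁ + P₂ = 155.
Market 2: 6P₂ + 3P₁ = 141.
Eliminating P₂: 6×(1) − 1×(2) gives 69P₁ = 789, so P₁ = 263/23.
Back-substitute into (2): P₂ = (141 − 3×263/23) / 6 = 409/23.

P₁ = 263/23, P₂ = 409/23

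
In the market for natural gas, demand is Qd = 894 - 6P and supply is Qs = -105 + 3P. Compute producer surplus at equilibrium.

Equilibrium: 894 - 6P = -105 + 3P gives P* = 111, Q* = 228.
Supply starts at P = 35 (where Qs = 0).
PS = ½(111 − 35)(228) = 8664.

Producer surplus = 8664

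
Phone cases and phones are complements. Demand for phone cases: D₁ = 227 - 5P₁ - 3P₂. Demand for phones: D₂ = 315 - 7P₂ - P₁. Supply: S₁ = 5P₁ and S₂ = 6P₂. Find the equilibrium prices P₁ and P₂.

Market 1: 227 - 5P₁ - 3P₂ = 5P₁ → 10P₁ + 3P₂ = 227.
Market 2: 13P₂ + P₁ = 315.
Eliminating P₂: 13×(1) − 3×(2) gives 127P₁ = 2006, so P₁ = 2006/127.
Back-substitute into (2): P₂ = (315 − 1×2006/127) / 13 = 2923/127.

P₁ = 2006/127, P₂ = 2923/127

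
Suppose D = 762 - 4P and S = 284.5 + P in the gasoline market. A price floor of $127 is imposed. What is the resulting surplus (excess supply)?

Surplus = 157.5

Equilibrium price would be P* = 95.5, so the floor at 127 binds.
At P = 127: D = 254, S = 411.5.
Surplus = 411.5 − 254 = 157.5.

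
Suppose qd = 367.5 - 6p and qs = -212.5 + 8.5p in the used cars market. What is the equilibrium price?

p* = 40

Set qd = qs: 367.5 - 6p = -212.5 + 8.5p.
580 = 14.5p, so p* = 40.
q* = 367.5 − 6(40) = 127.5.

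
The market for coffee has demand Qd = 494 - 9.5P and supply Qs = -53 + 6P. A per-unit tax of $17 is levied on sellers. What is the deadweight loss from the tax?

Pre-tax equilibrium: P* = 1094/31, Q* = 4921/31.
Tax on sellers shifts supply to Qs = -53 + 6(P − 17) = -155 + 6P.
494 - 9.5P = -155 + 6P gives buyer price Pb = 1298/31; sellers receive Ps = 1298/31 − 17 = 771/31.
New quantity: Q = 494 − 9.5(1298/31) = 2983/31.
DWL = ½ × 17 × (4921/31 − 2983/31) = 16473/31.

Deadweight loss = 16473/31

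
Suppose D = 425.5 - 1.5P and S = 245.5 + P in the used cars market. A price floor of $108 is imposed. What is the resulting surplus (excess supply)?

Surplus = 90

Equilibrium price would be P* = 72, so the floor at 108 binds.
At P = 108: D = 263.5, S = 353.5.
Surplus = 353.5 − 263.5 = 90.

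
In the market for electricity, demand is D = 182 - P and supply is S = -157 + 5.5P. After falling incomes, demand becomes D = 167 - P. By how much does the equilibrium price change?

Original equilibrium: P* = 678/13, Q* = 1688/13.
New equilibrium: 167 - P = -157 + 5.5P, so 324 = 6.5P and P' = 648/13; Q' = 167 − 1(648/13) = 1523/13.
Change in price: 648/13 − 678/13 = -30/13.

ΔP = -30/13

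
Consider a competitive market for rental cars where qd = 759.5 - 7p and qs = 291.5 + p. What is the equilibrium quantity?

Set qd = qs: 759.5 - 7p = 291.5 + p.
468 = 8p, so p* = 58.5.
q* = 759.5 − 7(58.5) = 350.

q* = 350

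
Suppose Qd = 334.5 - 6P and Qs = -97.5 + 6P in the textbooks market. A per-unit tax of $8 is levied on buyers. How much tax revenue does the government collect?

Pre-tax equilibrium: P* = 36, Q* = 118.5.
Tax on buyers shifts demand to Qd = 334.5 − 6(P + 8) = 286.5 - 6P.
286.5 - 6P = -97.5 + 6P gives seller price Ps = 32; buyers pay Pb = 32 + 8 = 40.
New quantity: Q = 334.5 − 6(40) = 94.5.
Revenue = 8 × 94.5 = 756.

Tax revenue = 756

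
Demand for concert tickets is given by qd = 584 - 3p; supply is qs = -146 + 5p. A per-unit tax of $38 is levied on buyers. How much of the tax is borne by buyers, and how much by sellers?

Pre-tax equilibrium: p* = 91.25, q* = 310.25.
Tax on buyers shifts demand to qd = 584 − 3(p + 38) = 470 - 3p.
470 - 3p = -146 + 5p gives seller price ps = 77; buyers pay pb = 77 + 38 = 115.
New quantity: q = 584 − 3(115) = 239.
Buyer burden = 115 − 91.25 = 23.75; seller burden = 91.25 − 77 = 14.25.

Buyers bear $23.75, sellers bear $14.25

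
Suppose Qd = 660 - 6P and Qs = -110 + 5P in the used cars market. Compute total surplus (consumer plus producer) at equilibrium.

Equilibrium: 660 - 6P = -110 + 5P gives P* = 70, Q* = 240.
Demand choke price: P = 110; supply starts at P = 22.
CS = ½(110 − 70)(240) = 4800; PS = ½(70 − 22)(240) = 5760.

Total surplus = 10560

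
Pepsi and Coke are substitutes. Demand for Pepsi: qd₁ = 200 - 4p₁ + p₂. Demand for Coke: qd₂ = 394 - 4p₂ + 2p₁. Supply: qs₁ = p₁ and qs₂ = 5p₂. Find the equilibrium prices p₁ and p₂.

Market 1: 200 - 4p₁ + p₂ = p₁ → 5p₁ - p₂ = 200.
Market 2: 9p₂ - 2p₁ = 394.
Eliminating p₂: 9×(1) + 1×(2) gives 43p₁ = 2194, so p₁ = 2194/43.
Back-substitute into (2): p₂ = (394 + 2×2194/43) / 9 = 2370/43.

p₁ = 2194/43, p₂ = 2370/43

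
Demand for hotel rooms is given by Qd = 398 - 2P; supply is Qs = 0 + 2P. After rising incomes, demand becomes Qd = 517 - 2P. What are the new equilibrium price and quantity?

Original equilibrium: P* = 99.5, Q* = 199.
New equilibrium: 517 - 2P = 0 + 2P, so 517 = 4P and P' = 129.25; Q' = 517 − 2(129.25) = 258.5.

P' = 129.25, Q' = 258.5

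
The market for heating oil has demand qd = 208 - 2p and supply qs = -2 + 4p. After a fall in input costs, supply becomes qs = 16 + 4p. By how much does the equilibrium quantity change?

Original equilibrium: p* = 35, q* = 138.
New equilibrium: 208 - 2p = 16 + 4p, so 192 = 6p and p' = 32; q' = 208 − 2(32) = 144.
Change in quantity: 144 − 138 = 6.

Δq = 6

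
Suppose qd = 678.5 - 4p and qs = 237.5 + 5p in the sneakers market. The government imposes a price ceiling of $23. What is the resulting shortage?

Equilibrium price would be p* = 49, so the ceiling at 23 binds.
At p = 23: qd = 678.5 − 4(23) = 586.5, qs = 237.5 + 5(23) = 352.5.
Shortage = 586.5 − 352.5 = 234.

Shortage = 234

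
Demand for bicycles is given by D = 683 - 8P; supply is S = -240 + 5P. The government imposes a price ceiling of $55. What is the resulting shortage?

Shortage = 208

Equilibrium price would be P* = 71, so the ceiling at 55 binds.
At P = 55: D = 683 − 8(55) = 243, S = -240 + 5(55) = 35.
Shortage = 243 − 35 = 208.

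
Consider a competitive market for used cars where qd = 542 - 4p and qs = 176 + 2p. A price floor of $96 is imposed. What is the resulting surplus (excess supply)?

Surplus = 210

Equilibrium price would be p* = 61, so the floor at 96 binds.
At p = 96: qd = 158, qs = 368.
Surplus = 368 − 158 = 210.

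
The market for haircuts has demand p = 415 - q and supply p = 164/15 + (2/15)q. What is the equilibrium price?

p* = 994/17

Set the two price expressions equal: 415 - q = 164/15 + (2/15)q.
6061/15 = (17/15)q, so q* = 6061/17.
p* = 415 − (1)(6061/17) = 994/17.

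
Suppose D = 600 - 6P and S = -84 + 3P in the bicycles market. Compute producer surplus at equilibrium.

Equilibrium: 600 - 6P = -84 + 3P gives P* = 76, Q* = 144.
Supply starts at P = 28 (where S = 0).
PS = ½(76 − 28)(144) = 3456.

Producer surplus = 3456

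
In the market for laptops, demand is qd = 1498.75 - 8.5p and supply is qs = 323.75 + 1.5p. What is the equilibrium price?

p* = 117.5

Set qd = qs: 1498.75 - 8.5p = 323.75 + 1.5p.
1175 = 10p, so p* = 117.5.
q* = 1498.75 − 8.5(117.5) = 500.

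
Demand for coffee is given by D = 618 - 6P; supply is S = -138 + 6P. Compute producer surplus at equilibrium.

Equilibrium: 618 - 6P = -138 + 6P gives P* = 63, Q* = 240.
Supply starts at P = 23 (where S = 0).
PS = ½(63 − 23)(240) = 4800.

Producer surplus = 4800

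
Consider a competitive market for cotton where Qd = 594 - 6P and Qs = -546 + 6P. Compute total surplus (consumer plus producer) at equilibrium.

Total surplus = 96

Equilibrium: 594 - 6P = -546 + 6P gives P* = 95, Q* = 24.
Demand choke price: P = 99; supply starts at P = 91.
CS = ½(99 − 95)(24) = 48; PS = ½(95 − 91)(24) = 48.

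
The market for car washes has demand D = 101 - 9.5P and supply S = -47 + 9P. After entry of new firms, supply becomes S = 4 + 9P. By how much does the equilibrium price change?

Original equilibrium: P* = 8, Q* = 25.
New equilibrium: 101 - 9.5P = 4 + 9P, so 97 = 18.5P and P' = 194/37; Q' = 101 − 9.5(194/37) = 1894/37.
Change in price: 194/37 − 8 = -102/37.

ΔP = -102/37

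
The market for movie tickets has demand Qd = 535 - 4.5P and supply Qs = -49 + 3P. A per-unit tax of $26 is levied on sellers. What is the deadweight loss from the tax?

Pre-tax equilibrium: P* = 1168/15, Q* = 184.6.
Tax on sellers shifts supply to Qs = -49 + 3(P − 26) = -127 + 3P.
535 - 4.5P = -127 + 3P gives buyer price Pb = 1324/15; sellers receive Ps = 1324/15 − 26 = 934/15.
New quantity: Q = 535 − 4.5(1324/15) = 137.8.
DWL = ½ × 26 × (184.6 − 137.8) = 608.4.

Deadweight loss = 608.4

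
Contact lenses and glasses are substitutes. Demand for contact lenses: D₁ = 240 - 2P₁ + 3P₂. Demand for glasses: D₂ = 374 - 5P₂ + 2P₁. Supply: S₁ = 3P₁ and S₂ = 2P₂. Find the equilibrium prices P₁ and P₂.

Market 1: 240 - 2P₁ + 3P₂ = 3P₁ → 5P₁ - 3P₂ = 240.
Market 2: 7P₂ - 2P₁ = 374.
Eliminating P₂: 7×(1) + 3×(2) gives 29P₁ = 2802, so P₁ = 2802/29.
Back-substitute into (2): P₂ = (374 + 2×2802/29) / 7 = 2350/29.

P₁ = 2802/29, P₂ = 2350/29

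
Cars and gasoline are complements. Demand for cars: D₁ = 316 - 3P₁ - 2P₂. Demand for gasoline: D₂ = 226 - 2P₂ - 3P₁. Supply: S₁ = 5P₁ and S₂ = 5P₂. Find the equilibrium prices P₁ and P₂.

Market 1: 316 - 3P₁ - 2P₂ = 5P₁ → 8P₁ + 2P₂ = 316.
Market 2: 7P₂ + 3P₁ = 226.
Eliminating P₂: 7×(1) − 2×(2) gives 50P₁ = 1760, so P₁ = 35.2.
Back-substitute into (2): P₂ = (226 − 3×35.2) / 7 = 17.2.

P₁ = 35.2, P₂ = 17.2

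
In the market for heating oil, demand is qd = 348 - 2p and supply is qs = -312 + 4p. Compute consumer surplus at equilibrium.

Consumer surplus = 4096

Equilibrium: 348 - 2p = -312 + 4p gives p* = 110, q* = 128.
Demand choke price (qd = 0): p = 174.
CS = ½(174 − 110)(128) = 4096.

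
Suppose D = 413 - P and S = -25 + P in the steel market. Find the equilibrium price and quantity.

Set D = S: 413 - P = -25 + P.
438 = 2P, so P* = 219.
Q* = 413 − 1(219) = 194.

P* = 219, Q* = 194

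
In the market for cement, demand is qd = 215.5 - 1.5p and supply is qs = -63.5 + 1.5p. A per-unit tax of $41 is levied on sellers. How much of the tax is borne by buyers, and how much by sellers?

Buyers bear $20.5, sellers bear $20.5

Pre-tax equilibrium: p* = 93, q* = 76.
Tax on sellers shifts supply to qs = -63.5 + 1.5(p − 41) = -125 + 1.5p.
215.5 - 1.5p = -125 + 1.5p gives buyer price pb = 113.5; sellers receive ps = 113.5 − 41 = 72.5.
New quantity: q = 215.5 − 1.5(113.5) = 45.25.
Buyer burden = 113.5 − 93 = 20.5; seller burden = 93 − 72.5 = 20.5.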